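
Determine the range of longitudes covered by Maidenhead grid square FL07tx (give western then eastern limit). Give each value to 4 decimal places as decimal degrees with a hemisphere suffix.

78.4167° W, 78.3333° W

Field F=5, L=11: +5·20° lon, +11·10° lat → SW at lon -80°, lat 20°.
Square 0, 7: +0·2° lon, +7·1° lat → SW at lon -80°, lat 27°.
Subsquare t=19, x=23: +19·0.0833333° lon, +23·0.0416667° lat → SW at lon -78.4167°, lat 27.9583°.
Cell spans 0.0833333° lon × 0.0416667° lat.
west 78.4167° W, east 78.3333° W.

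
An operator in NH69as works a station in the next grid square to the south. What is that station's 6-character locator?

NH69ar

Latitude subsquare s = 18; −1 → 17 = r.
The longitude characters are unchanged.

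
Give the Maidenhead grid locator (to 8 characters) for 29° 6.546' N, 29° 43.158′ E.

KL49uc66

Add 180° to longitude and 90° to latitude: 209.71930, 119.10910.
Field: lon ⌊209.71930/20⌋ = 10 → K; lat ⌊119.10910/10⌋ = 11 → L.
Square: lon ⌊9.71930/2⌋ = 4; lat ⌊9.10910/1⌋ = 9.
Subsquare: lon ⌊1.71930/0.0833333⌋ = 20 → u; lat ⌊0.10910/0.0416667⌋ = 2 → c.
Extended square: lon ⌊0.05263/0.00833333⌋ = 6; lat ⌊0.02577/0.00416667⌋ = 6.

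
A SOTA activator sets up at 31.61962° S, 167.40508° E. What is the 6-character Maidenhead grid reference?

RF38qj

Offset from 180°W / 90°S: lon 347.4051°, lat 58.3804°.
Field: 347.4051/20 → 17 → R, 58.3804/10 → 5 → F; chars RF.
Square: 7.4051/2 → 3, 8.3804/1 → 8; chars 38.
Subsquare: 1.4051/0.0833333 → 16 → q, 0.3804/0.0416667 → 9 → j; chars qj.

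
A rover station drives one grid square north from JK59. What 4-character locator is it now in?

Latitude square 9; +1 → 10, wraps to 0, carry into field.
Latitude field K = 10; +1 → 11 = L.
The longitude characters are unchanged.

JL50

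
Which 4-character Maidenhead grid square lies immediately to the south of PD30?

Latitude square 0; −1 → -1, wraps to 9, carry into field.
Latitude field D = 3; −1 → 2 = C.
The longitude characters are unchanged.

PC39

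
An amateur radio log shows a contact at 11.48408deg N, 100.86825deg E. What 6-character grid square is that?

Shift to the Maidenhead origin (180°W, 90°S): lon 280.8682, lat 101.4841.
Field: lon ⌊280.8682/20⌋ = 14 → O; lat ⌊101.4841/10⌋ = 10 → K.
Square: lon ⌊0.8682/2⌋ = 0; lat ⌊1.4841/1⌋ = 1.
Subsquare: lon ⌊0.8682/0.0833333⌋ = 10 → k; lat ⌊0.4841/0.0416667⌋ = 11 → l.

OK01kl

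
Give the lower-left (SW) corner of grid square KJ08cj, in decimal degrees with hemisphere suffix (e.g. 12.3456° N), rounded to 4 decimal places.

8.3750° N, 20.1667° E

Field K=10, J=9: +10·20° lon, +9·10° lat → SW at lon 20°, lat 0°.
Square 0, 8: +0·2° lon, +8·1° lat → SW at lon 20°, lat 8°.
Subsquare c=2, j=9: +2·0.0833333° lon, +9·0.0416667° lat → SW at lon 20.1667°, lat 8.375°.
latitude 8.3750° N, longitude 20.1667° E.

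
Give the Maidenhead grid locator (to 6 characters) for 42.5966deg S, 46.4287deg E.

LE37fj

Add 180° to longitude and 90° to latitude: 226.4287, 47.4034.
Field: 226.4287/20 → 11 → L, 47.4034/10 → 4 → E; chars LE.
Square: 6.4287/2 → 3, 7.4034/1 → 7; chars 37.
Subsquare: 0.4287/0.0833333 → 5 → f, 0.4034/0.0416667 → 9 → j; chars fj.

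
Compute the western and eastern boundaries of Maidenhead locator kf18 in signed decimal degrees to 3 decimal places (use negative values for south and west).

Field K=10, F=5: +10·20° lon, +5·10° lat → SW at lon 20°, lat -40°.
Square 1, 8: +1·2° lon, +8·1° lat → SW at lon 22°, lat -32°.
Cell spans 2° lon × 1° lat.
west 22.000, east 24.000.

22.000, 24.000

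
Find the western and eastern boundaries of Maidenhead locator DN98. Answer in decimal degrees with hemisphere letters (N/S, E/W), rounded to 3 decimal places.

Field D=3, N=13: +3·20° lon, +13·10° lat → SW at lon -120°, lat 40°.
Square 9, 8: +9·2° lon, +8·1° lat → SW at lon -102°, lat 48°.
Cell spans 2° lon × 1° lat.
west 102.000° W, east 100.000° W.

102.000° W, 100.000° W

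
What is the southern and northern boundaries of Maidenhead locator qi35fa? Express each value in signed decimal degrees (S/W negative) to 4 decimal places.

-5.0000, -4.9583

Field Q=16, I=8: +16·20° lon, +8·10° lat → SW at lon 140°, lat -10°.
Square 3, 5: +3·2° lon, +5·1° lat → SW at lon 146°, lat -5°.
Subsquare f=5, a=0: +5·0.0833333° lon, +0·0.0416667° lat → SW at lon 146.417°, lat -5°.
Cell spans 0.0833333° lon × 0.0416667° lat.
south -5.0000, north -4.9583.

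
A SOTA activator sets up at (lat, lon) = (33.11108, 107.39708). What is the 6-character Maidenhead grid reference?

OM33qc

Add 180° to longitude and 90° to latitude: 287.3971, 123.1111.
Field (20°×10°, letters A–R): 287.3971/20 → 14 → O, 123.1111/10 → 12 → M; chars OM.
Square (2°×1°, digits 0–9): 7.3971/2 → 3, 3.1111/1 → 3; chars 33.
Subsquare (5′×2.5′, letters a–x): 1.3971/0.0833333 → 16 → q, 0.1111/0.0416667 → 2 → c; chars qc.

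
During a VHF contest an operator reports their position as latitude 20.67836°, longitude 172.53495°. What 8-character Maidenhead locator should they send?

Shift to the Maidenhead origin (180°W, 90°S): lon 352.53495, lat 110.67836.
Field (20°×10°, letters A–R): 352.53495/20 → 17 → R, 110.67836/10 → 11 → L; chars RL.
Square (2°×1°, digits 0–9): 12.53495/2 → 6, 0.67836/1 → 0; chars 60.
Subsquare (5′×2.5′, letters a–x): 0.53495/0.0833333 → 6 → g, 0.67836/0.0416667 → 16 → q; chars gq.
Extended square (30″×15″, digits 0–9): 0.03495/0.00833333 → 4, 0.01169/0.00416667 → 2; chars 42.

RL60gq42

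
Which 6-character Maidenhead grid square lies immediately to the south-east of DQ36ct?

Longitude subsquare c = 2; +1 → 3 = d.
Latitude subsquare t = 19; −1 → 18 = s.

DQ36ds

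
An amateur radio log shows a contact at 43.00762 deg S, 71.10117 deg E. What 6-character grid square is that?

ME56nx

Offset from 180°W / 90°S: lon 251.1012°, lat 46.9924°.
Field: lon ⌊251.1012/20⌋ = 12 → M; lat ⌊46.9924/10⌋ = 4 → E.
Square: lon ⌊11.1012/2⌋ = 5; lat ⌊6.9924/1⌋ = 6.
Subsquare: lon ⌊1.1012/0.0833333⌋ = 13 → n; lat ⌊0.9924/0.0416667⌋ = 23 → x.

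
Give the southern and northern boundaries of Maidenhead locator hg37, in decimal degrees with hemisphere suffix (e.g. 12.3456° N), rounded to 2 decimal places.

Field H=7, G=6: +7·20° lon, +6·10° lat → SW at lon -40°, lat -30°.
Square 3, 7: +3·2° lon, +7·1° lat → SW at lon -34°, lat -23°.
Cell spans 2° lon × 1° lat.
south 23.00° S, north 22.00° S.

23.00° S, 22.00° S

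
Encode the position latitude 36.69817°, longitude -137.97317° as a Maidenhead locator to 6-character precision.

Offset from 180°W / 90°S: lon 42.0268°, lat 126.6982°.
Field: 42.0268/20 → 2 → C, 126.6982/10 → 12 → M; chars CM.
Square: 2.0268/2 → 1, 6.6982/1 → 6; chars 16.
Subsquare: 0.0268/0.0833333 → 0 → a, 0.6982/0.0416667 → 16 → q; chars aq.

CM16aq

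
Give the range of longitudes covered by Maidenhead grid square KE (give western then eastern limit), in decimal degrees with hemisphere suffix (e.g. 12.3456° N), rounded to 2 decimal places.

20.00° E, 40.00° E

Field K=10, E=4: +10·20° lon, +4·10° lat → SW at lon 20°, lat -50°.
Cell spans 20° lon × 10° lat.
west 20.00° E, east 40.00° E.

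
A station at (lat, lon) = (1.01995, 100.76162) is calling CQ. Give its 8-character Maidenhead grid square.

Offset from 180°W / 90°S: lon 280.76162°, lat 91.01995°.
Field: lon ⌊280.76162/20⌋ = 14 → O; lat ⌊91.01995/10⌋ = 9 → J.
Square: lon ⌊0.76162/2⌋ = 0; lat ⌊1.01995/1⌋ = 1.
Subsquare: lon ⌊0.76162/0.0833333⌋ = 9 → j; lat ⌊0.01995/0.0416667⌋ = 0 → a.
Extended square: lon ⌊0.01162/0.00833333⌋ = 1; lat ⌊0.01995/0.00416667⌋ = 4.

OJ01ja14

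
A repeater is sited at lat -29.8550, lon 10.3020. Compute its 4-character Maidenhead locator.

Shift to the Maidenhead origin (180°W, 90°S): lon 190.30, lat 60.14.
Field: 190.30/20 → 9 → J, 60.14/10 → 6 → G; chars JG.
Square: 10.30/2 → 5, 0.14/1 → 0; chars 50.

JG50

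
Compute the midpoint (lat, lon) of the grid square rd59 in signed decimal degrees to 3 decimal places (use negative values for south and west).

-50.500, 171.000

Field R=17, D=3: +17·20° lon, +3·10° lat → SW at lon 160°, lat -60°.
Square 5, 9: +5·2° lon, +9·1° lat → SW at lon 170°, lat -51°.
Cell spans 2° lon × 1° lat. Centre is SW corner plus half of each.
latitude -50.500, longitude 171.000.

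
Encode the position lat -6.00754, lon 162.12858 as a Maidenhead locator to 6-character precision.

Offset from 180°W / 90°S: lon 342.1286°, lat 83.9925°.
Field: 342.1286/20 → 17 → R, 83.9925/10 → 8 → I; chars RI.
Square: 2.1286/2 → 1, 3.9925/1 → 3; chars 13.
Subsquare: 0.1286/0.0833333 → 1 → b, 0.9925/0.0416667 → 23 → x; chars bx.

RI13bx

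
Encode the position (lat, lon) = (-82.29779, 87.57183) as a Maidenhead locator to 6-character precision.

NA37sq

Shift to the Maidenhead origin (180°W, 90°S): lon 267.5718, lat 7.7022.
Field: lon ⌊267.5718/20⌋ = 13 → N; lat ⌊7.7022/10⌋ = 0 → A.
Square: lon ⌊7.5718/2⌋ = 3; lat ⌊7.7022/1⌋ = 7.
Subsquare: lon ⌊1.5718/0.0833333⌋ = 18 → s; lat ⌊0.7022/0.0416667⌋ = 16 → q.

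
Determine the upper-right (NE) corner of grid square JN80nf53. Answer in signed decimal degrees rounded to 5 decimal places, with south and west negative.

40.22500, 17.13333

Field J=9, N=13: +9·20° lon, +13·10° lat → SW at lon 0°, lat 40°.
Square 8, 0: +8·2° lon, +0·1° lat → SW at lon 16°, lat 40°.
Subsquare n=13, f=5: +13·0.0833333° lon, +5·0.0416667° lat → SW at lon 17.0833°, lat 40.2083°.
Extended square 5, 3: +5·0.00833333° lon, +3·0.00416667° lat → SW at lon 17.125°, lat 40.2208°.
Cell spans 0.00833333° lon × 0.00416667° lat. NE corner is SW corner plus one full cell.
latitude 40.22500, longitude 17.13333.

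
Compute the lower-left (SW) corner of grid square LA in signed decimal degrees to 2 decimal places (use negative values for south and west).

-90.00, 40.00

Field L=11, A=0: +11·20° lon, +0·10° lat → SW at lon 40°, lat -90°.
latitude -90.00, longitude 40.00.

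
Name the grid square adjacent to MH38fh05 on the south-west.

MH38eh94

Longitude extended square 0; −1 → -1, wraps to 9, carry into subsquare.
Longitude subsquare f = 5; −1 → 4 = e.
Latitude extended square 5; −1 → 4.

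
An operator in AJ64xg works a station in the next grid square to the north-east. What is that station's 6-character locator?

AJ74ah

Longitude subsquare x = 23; +1 → 24, wraps to 0 = a, carry into square.
Longitude square 6; +1 → 7.
Latitude subsquare g = 6; +1 → 7 = h.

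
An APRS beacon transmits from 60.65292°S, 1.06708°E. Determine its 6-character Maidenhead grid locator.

JC09mi

Offset from 180°W / 90°S: lon 181.0671°, lat 29.3471°.
Field: lon ⌊181.0671/20⌋ = 9 → J; lat ⌊29.3471/10⌋ = 2 → C.
Square: lon ⌊1.0671/2⌋ = 0; lat ⌊9.3471/1⌋ = 9.
Subsquare: lon ⌊1.0671/0.0833333⌋ = 12 → m; lat ⌊0.3471/0.0416667⌋ = 8 → i.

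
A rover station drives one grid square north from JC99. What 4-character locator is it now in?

JD90

Latitude square 9; +1 → 10, wraps to 0, carry into field.
Latitude field C = 2; +1 → 3 = D.
The longitude characters are unchanged.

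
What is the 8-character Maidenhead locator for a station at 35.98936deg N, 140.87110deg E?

QM05kx47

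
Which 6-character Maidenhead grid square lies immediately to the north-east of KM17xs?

KM27at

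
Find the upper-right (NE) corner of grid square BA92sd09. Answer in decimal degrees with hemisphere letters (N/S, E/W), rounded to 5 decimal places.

Field B=1, A=0: +1·20° lon, +0·10° lat → SW at lon -160°, lat -90°.
Square 9, 2: +9·2° lon, +2·1° lat → SW at lon -142°, lat -88°.
Subsquare s=18, d=3: +18·0.0833333° lon, +3·0.0416667° lat → SW at lon -140.5°, lat -87.875°.
Extended square 0, 9: +0·0.00833333° lon, +9·0.00416667° lat → SW at lon -140.5°, lat -87.8375°.
Cell spans 0.00833333° lon × 0.00416667° lat. NE corner is SW corner plus one full cell.
latitude 87.83333° S, longitude 140.49167° W.

87.83333° S, 140.49167° W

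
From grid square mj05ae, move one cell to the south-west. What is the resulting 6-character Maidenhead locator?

LJ95xd

Longitude subsquare a = 0; −1 → -1, wraps to 23 = x, carry into square.
Longitude square 0; −1 → -1, wraps to 9, carry into field.
Longitude field M = 12; −1 → 11 = L.
Latitude subsquare e = 4; −1 → 3 = d.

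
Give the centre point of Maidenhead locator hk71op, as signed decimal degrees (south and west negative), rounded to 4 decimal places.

11.6458, -24.7917

Field H=7, K=10: +7·20° lon, +10·10° lat → SW at lon -40°, lat 10°.
Square 7, 1: +7·2° lon, +1·1° lat → SW at lon -26°, lat 11°.
Subsquare o=14, p=15: +14·0.0833333° lon, +15·0.0416667° lat → SW at lon -24.8333°, lat 11.625°.
Cell spans 0.0833333° lon × 0.0416667° lat. Centre is SW corner plus half of each.
latitude 11.6458, longitude -24.7917.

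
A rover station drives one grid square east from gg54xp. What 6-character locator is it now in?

Longitude subsquare x = 23; +1 → 24, wraps to 0 = a, carry into square.
Longitude square 5; +1 → 6.
The latitude characters are unchanged.

GG64ap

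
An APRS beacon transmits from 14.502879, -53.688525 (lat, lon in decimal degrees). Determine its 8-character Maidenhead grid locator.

Offset from 180°W / 90°S: lon 126.31148°, lat 104.50288°.
Field: lon ⌊126.31148/20⌋ = 6 → G; lat ⌊104.50288/10⌋ = 10 → K.
Square: lon ⌊6.31148/2⌋ = 3; lat ⌊4.50288/1⌋ = 4.
Subsquare: lon ⌊0.31148/0.0833333⌋ = 3 → d; lat ⌊0.50288/0.0416667⌋ = 12 → m.
Extended square: lon ⌊0.06148/0.00833333⌋ = 7; lat ⌊0.00288/0.00416667⌋ = 0.

GK34dm70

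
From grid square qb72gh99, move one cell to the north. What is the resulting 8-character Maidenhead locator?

QB72gi90

Latitude extended square 9; +1 → 10, wraps to 0, carry into subsquare.
Latitude subsquare h = 7; +1 → 8 = i.
The longitude characters are unchanged.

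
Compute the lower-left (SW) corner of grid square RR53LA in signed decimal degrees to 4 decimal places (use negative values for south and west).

83.0000, 170.9167

Field R=17, R=17: +17·20° lon, +17·10° lat → SW at lon 160°, lat 80°.
Square 5, 3: +5·2° lon, +3·1° lat → SW at lon 170°, lat 83°.
Subsquare l=11, a=0: +11·0.0833333° lon, +0·0.0416667° lat → SW at lon 170.917°, lat 83°.
latitude 83.0000, longitude 170.9167.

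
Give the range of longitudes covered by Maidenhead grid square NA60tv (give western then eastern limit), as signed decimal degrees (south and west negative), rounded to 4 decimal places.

93.5833, 93.6667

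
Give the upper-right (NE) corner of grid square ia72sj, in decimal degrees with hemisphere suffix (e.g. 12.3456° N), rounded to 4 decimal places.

87.5833° S, 4.4167° W

Field I=8, A=0: +8·20° lon, +0·10° lat → SW at lon -20°, lat -90°.
Square 7, 2: +7·2° lon, +2·1° lat → SW at lon -6°, lat -88°.
Subsquare s=18, j=9: +18·0.0833333° lon, +9·0.0416667° lat → SW at lon -4.5°, lat -87.625°.
Cell spans 0.0833333° lon × 0.0416667° lat. NE corner is SW corner plus one full cell.
latitude 87.5833° S, longitude 4.4167° W.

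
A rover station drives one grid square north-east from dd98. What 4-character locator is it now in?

ED09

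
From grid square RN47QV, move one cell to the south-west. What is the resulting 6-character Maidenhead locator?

RN47pu

Longitude subsquare q = 16; −1 → 15 = p.
Latitude subsquare v = 21; −1 → 20 = u.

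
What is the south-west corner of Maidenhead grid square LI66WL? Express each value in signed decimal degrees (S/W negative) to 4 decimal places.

-3.5417, 53.8333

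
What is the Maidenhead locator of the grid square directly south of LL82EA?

Latitude subsquare a = 0; −1 → -1, wraps to 23 = x, carry into square.
Latitude square 2; −1 → 1.
The longitude characters are unchanged.

LL81ex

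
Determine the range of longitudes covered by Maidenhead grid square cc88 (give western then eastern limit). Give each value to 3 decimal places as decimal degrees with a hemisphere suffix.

124.000° W, 122.000° W

Field C=2, C=2: +2·20° lon, +2·10° lat → SW at lon -140°, lat -70°.
Square 8, 8: +8·2° lon, +8·1° lat → SW at lon -124°, lat -62°.
Cell spans 2° lon × 1° lat.
west 124.000° W, east 122.000° W.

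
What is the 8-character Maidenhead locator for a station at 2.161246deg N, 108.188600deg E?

OJ42cd28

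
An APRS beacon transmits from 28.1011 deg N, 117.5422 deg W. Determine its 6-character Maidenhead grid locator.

Shift to the Maidenhead origin (180°W, 90°S): lon 62.4578, lat 118.1011.
Field: 62.4578/20 → 3 → D, 118.1011/10 → 11 → L; chars DL.
Square: 2.4578/2 → 1, 8.1011/1 → 8; chars 18.
Subsquare: 0.4578/0.0833333 → 5 → f, 0.1011/0.0416667 → 2 → c; chars fc.

DL18fc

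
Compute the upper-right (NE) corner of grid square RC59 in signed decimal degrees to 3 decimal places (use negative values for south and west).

-60.000, 172.000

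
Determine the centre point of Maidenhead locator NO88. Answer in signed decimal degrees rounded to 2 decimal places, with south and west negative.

Field N=13, O=14: +13·20° lon, +14·10° lat → SW at lon 80°, lat 50°.
Square 8, 8: +8·2° lon, +8·1° lat → SW at lon 96°, lat 58°.
Cell spans 2° lon × 1° lat. Centre is SW corner plus half of each.
latitude 58.50, longitude 97.00.

58.50, 97.00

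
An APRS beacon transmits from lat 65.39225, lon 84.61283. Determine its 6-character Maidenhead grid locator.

Offset from 180°W / 90°S: lon 264.6128°, lat 155.3922°.
Field: 264.6128/20 → 13 → N, 155.3922/10 → 15 → P; chars NP.
Square: 4.6128/2 → 2, 5.3922/1 → 5; chars 25.
Subsquare: 0.6128/0.0833333 → 7 → h, 0.3922/0.0416667 → 9 → j; chars hj.

NP25hj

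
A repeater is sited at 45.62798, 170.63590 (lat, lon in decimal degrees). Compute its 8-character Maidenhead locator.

Add 180° to longitude and 90° to latitude: 350.63590, 135.62798.
Field: lon ⌊350.63590/20⌋ = 17 → R; lat ⌊135.62798/10⌋ = 13 → N.
Square: lon ⌊10.63590/2⌋ = 5; lat ⌊5.62798/1⌋ = 5.
Subsquare: lon ⌊0.63590/0.0833333⌋ = 7 → h; lat ⌊0.62798/0.0416667⌋ = 15 → p.
Extended square: lon ⌊0.05257/0.00833333⌋ = 6; lat ⌊0.00298/0.00416667⌋ = 0.

RN55hp60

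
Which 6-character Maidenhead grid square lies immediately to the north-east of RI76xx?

Longitude subsquare x = 23; +1 → 24, wraps to 0 = a, carry into square.
Longitude square 7; +1 → 8.
Latitude subsquare x = 23; +1 → 24, wraps to 0 = a, carry into square.
Latitude square 6; +1 → 7.

RI87aa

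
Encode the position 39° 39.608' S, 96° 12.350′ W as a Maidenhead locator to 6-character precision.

Shift to the Maidenhead origin (180°W, 90°S): lon 83.7942, lat 50.3399.
Field (20°×10°, letters A–R): lon ⌊83.7942/20⌋ = 4 → E; lat ⌊50.3399/10⌋ = 5 → F.
Square (2°×1°, digits 0–9): lon ⌊3.7942/2⌋ = 1; lat ⌊0.3399/1⌋ = 0.
Subsquare (5′×2.5′, letters a–x): lon ⌊1.7942/0.0833333⌋ = 21 → v; lat ⌊0.3399/0.0416667⌋ = 8 → i.

EF10vi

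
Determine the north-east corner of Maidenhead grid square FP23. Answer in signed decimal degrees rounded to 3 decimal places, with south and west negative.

Field F=5, P=15: +5·20° lon, +15·10° lat → SW at lon -80°, lat 60°.
Square 2, 3: +2·2° lon, +3·1° lat → SW at lon -76°, lat 63°.
Cell spans 2° lon × 1° lat. NE corner is SW corner plus one full cell.
latitude 64.000, longitude -74.000.

64.000, -74.000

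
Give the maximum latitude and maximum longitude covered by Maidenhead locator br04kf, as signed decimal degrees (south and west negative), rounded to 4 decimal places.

Field B=1, R=17: +1·20° lon, +17·10° lat → SW at lon -160°, lat 80°.
Square 0, 4: +0·2° lon, +4·1° lat → SW at lon -160°, lat 84°.
Subsquare k=10, f=5: +10·0.0833333° lon, +5·0.0416667° lat → SW at lon -159.167°, lat 84.2083°.
Cell spans 0.0833333° lon × 0.0416667° lat. NE corner is SW corner plus one full cell.
latitude 84.2500, longitude -159.0833.

84.2500, -159.0833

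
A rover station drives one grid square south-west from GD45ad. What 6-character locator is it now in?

GD35xc

Longitude subsquare a = 0; −1 → -1, wraps to 23 = x, carry into square.
Longitude square 4; −1 → 3.
Latitude subsquare d = 3; −1 → 2 = c.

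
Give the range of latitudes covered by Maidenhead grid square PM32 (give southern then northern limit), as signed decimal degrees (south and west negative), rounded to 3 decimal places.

32.000, 33.000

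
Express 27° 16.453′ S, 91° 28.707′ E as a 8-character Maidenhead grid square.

Add 180° to longitude and 90° to latitude: 271.47845, 62.72578.
Field (20°×10°, letters A–R): 271.47845/20 → 13 → N, 62.72578/10 → 6 → G; chars NG.
Square (2°×1°, digits 0–9): 11.47845/2 → 5, 2.72578/1 → 2; chars 52.
Subsquare (5′×2.5′, letters a–x): 1.47845/0.0833333 → 17 → r, 0.72578/0.0416667 → 17 → r; chars rr.
Extended square (30″×15″, digits 0–9): 0.06178/0.00833333 → 7, 0.01745/0.00416667 → 4; chars 74.

NG52rr74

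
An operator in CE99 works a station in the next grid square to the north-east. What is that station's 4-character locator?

DF00

Longitude square 9; +1 → 10, wraps to 0, carry into field.
Longitude field C = 2; +1 → 3 = D.
Latitude square 9; +1 → 10, wraps to 0, carry into field.
Latitude field E = 4; +1 → 5 = F.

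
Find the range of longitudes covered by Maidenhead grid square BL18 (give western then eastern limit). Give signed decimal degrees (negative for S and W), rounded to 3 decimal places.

Field B=1, L=11: +1·20° lon, +11·10° lat → SW at lon -160°, lat 20°.
Square 1, 8: +1·2° lon, +8·1° lat → SW at lon -158°, lat 28°.
Cell spans 2° lon × 1° lat.
west -158.000, east -156.000.

-158.000, -156.000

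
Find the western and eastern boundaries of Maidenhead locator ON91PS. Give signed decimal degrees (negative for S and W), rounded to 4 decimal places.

119.2500, 119.3333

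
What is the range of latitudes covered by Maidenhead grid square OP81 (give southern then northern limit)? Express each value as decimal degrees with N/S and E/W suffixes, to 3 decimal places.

61.000° N, 62.000° N

Field O=14, P=15: +14·20° lon, +15·10° lat → SW at lon 100°, lat 60°.
Square 8, 1: +8·2° lon, +1·1° lat → SW at lon 116°, lat 61°.
Cell spans 2° lon × 1° lat.
south 61.000° N, north 62.000° N.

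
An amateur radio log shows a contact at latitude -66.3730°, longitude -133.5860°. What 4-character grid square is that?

CC33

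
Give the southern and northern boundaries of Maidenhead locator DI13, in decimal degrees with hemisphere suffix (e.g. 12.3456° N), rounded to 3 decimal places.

7.000° S, 6.000° S

Field D=3, I=8: +3·20° lon, +8·10° lat → SW at lon -120°, lat -10°.
Square 1, 3: +1·2° lon, +3·1° lat → SW at lon -118°, lat -7°.
Cell spans 2° lon × 1° lat.
south 7.000° S, north 6.000° S.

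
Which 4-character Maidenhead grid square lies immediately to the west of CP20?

Longitude square 2; −1 → 1.
The latitude characters are unchanged.

CP10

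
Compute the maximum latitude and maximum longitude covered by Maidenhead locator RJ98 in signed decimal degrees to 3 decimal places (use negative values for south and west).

9.000, 180.000

Field R=17, J=9: +17·20° lon, +9·10° lat → SW at lon 160°, lat 0°.
Square 9, 8: +9·2° lon, +8·1° lat → SW at lon 178°, lat 8°.
Cell spans 2° lon × 1° lat. NE corner is SW corner plus one full cell.
latitude 9.000, longitude 180.000.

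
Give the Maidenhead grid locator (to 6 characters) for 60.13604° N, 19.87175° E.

JP90wd

Add 180° to longitude and 90° to latitude: 199.8717, 150.1360.
Field: 199.8717/20 → 9 → J, 150.1360/10 → 15 → P; chars JP.
Square: 19.8717/2 → 9, 0.1360/1 → 0; chars 90.
Subsquare: 1.8717/0.0833333 → 22 → w, 0.1360/0.0416667 → 3 → d; chars wd.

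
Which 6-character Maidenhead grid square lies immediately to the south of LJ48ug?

Latitude subsquare g = 6; −1 → 5 = f.
The longitude characters are unchanged.

LJ48uf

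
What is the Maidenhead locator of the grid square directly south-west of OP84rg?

Longitude subsquare r = 17; −1 → 16 = q.
Latitude subsquare g = 6; −1 → 5 = f.

OP84qf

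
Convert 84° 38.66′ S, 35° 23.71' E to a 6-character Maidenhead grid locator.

Shift to the Maidenhead origin (180°W, 90°S): lon 215.3952, lat 5.3557.
Field: 215.3952/20 → 10 → K, 5.3557/10 → 0 → A; chars KA.
Square: 15.3952/2 → 7, 5.3557/1 → 5; chars 75.
Subsquare: 1.3952/0.0833333 → 16 → q, 0.3557/0.0416667 → 8 → i; chars qi.

KA75qi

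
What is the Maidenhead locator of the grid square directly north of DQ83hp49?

DQ83hq40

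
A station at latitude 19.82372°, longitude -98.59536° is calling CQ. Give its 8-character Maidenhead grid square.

EK09qt87

Offset from 180°W / 90°S: lon 81.40464°, lat 109.82372°.
Field: lon ⌊81.40464/20⌋ = 4 → E; lat ⌊109.82372/10⌋ = 10 → K.
Square: lon ⌊1.40464/2⌋ = 0; lat ⌊9.82372/1⌋ = 9.
Subsquare: lon ⌊1.40464/0.0833333⌋ = 16 → q; lat ⌊0.82372/0.0416667⌋ = 19 → t.
Extended square: lon ⌊0.07131/0.00833333⌋ = 8; lat ⌊0.03205/0.00416667⌋ = 7.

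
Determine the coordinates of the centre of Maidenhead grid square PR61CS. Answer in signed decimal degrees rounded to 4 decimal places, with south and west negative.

81.7708, 132.2083

Field P=15, R=17: +15·20° lon, +17·10° lat → SW at lon 120°, lat 80°.
Square 6, 1: +6·2° lon, +1·1° lat → SW at lon 132°, lat 81°.
Subsquare c=2, s=18: +2·0.0833333° lon, +18·0.0416667° lat → SW at lon 132.167°, lat 81.75°.
Cell spans 0.0833333° lon × 0.0416667° lat. Centre is SW corner plus half of each.
latitude 81.7708, longitude 132.2083.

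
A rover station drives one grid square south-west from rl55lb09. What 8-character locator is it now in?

RL55kb98

Longitude extended square 0; −1 → -1, wraps to 9, carry into subsquare.
Longitude subsquare l = 11; −1 → 10 = k.
Latitude extended square 9; −1 → 8.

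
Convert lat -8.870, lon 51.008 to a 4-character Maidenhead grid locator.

LI51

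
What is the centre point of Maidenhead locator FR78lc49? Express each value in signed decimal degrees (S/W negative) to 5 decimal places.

Field F=5, R=17: +5·20° lon, +17·10° lat → SW at lon -80°, lat 80°.
Square 7, 8: +7·2° lon, +8·1° lat → SW at lon -66°, lat 88°.
Subsquare l=11, c=2: +11·0.0833333° lon, +2·0.0416667° lat → SW at lon -65.0833°, lat 88.0833°.
Extended square 4, 9: +4·0.00833333° lon, +9·0.00416667° lat → SW at lon -65.05°, lat 88.1208°.
Cell spans 0.00833333° lon × 0.00416667° lat. Centre is SW corner plus half of each.
latitude 88.12292, longitude -65.04583.

88.12292, -65.04583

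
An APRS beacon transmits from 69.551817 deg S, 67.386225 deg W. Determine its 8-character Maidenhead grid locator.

Add 180° to longitude and 90° to latitude: 112.61378, 20.44818.
Field: lon ⌊112.61378/20⌋ = 5 → F; lat ⌊20.44818/10⌋ = 2 → C.
Square: lon ⌊12.61378/2⌋ = 6; lat ⌊0.44818/1⌋ = 0.
Subsquare: lon ⌊0.61378/0.0833333⌋ = 7 → h; lat ⌊0.44818/0.0416667⌋ = 10 → k.
Extended square: lon ⌊0.03044/0.00833333⌋ = 3; lat ⌊0.03152/0.00416667⌋ = 7.

FC60hk37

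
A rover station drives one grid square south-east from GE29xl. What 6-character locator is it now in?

GE39ak

Longitude subsquare x = 23; +1 → 24, wraps to 0 = a, carry into square.
Longitude square 2; +1 → 3.
Latitude subsquare l = 11; −1 → 10 = k.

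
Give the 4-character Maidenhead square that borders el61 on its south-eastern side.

EL70

Longitude square 6; +1 → 7.
Latitude square 1; −1 → 0.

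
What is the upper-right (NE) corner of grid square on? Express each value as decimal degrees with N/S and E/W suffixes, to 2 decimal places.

50.00° N, 120.00° E

Field O=14, N=13: +14·20° lon, +13·10° lat → SW at lon 100°, lat 40°.
Cell spans 20° lon × 10° lat. NE corner is SW corner plus one full cell.
latitude 50.00° N, longitude 120.00° E.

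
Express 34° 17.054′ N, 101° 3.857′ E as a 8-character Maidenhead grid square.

Offset from 180°W / 90°S: lon 281.06428°, lat 124.28423°.
Field: 281.06428/20 → 14 → O, 124.28423/10 → 12 → M; chars OM.
Square: 1.06428/2 → 0, 4.28423/1 → 4; chars 04.
Subsquare: 1.06428/0.0833333 → 12 → m, 0.28423/0.0416667 → 6 → g; chars mg.
Extended square: 0.06428/0.00833333 → 7, 0.03423/0.00416667 → 8; chars 78.

OM04mg78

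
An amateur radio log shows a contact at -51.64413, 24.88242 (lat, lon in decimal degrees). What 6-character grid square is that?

Offset from 180°W / 90°S: lon 204.8824°, lat 38.3559°.
Field: lon ⌊204.8824/20⌋ = 10 → K; lat ⌊38.3559/10⌋ = 3 → D.
Square: lon ⌊4.8824/2⌋ = 2; lat ⌊8.3559/1⌋ = 8.
Subsquare: lon ⌊0.8824/0.0833333⌋ = 10 → k; lat ⌊0.3559/0.0416667⌋ = 8 → i.

KD28ki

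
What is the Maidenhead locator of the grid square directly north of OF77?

OF78

Latitude square 7; +1 → 8.
The longitude characters are unchanged.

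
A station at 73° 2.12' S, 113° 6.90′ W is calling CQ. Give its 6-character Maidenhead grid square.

Add 180° to longitude and 90° to latitude: 66.8850, 16.9647.
Field: lon ⌊66.8850/20⌋ = 3 → D; lat ⌊16.9647/10⌋ = 1 → B.
Square: lon ⌊6.8850/2⌋ = 3; lat ⌊6.9647/1⌋ = 6.
Subsquare: lon ⌊0.8850/0.0833333⌋ = 10 → k; lat ⌊0.9647/0.0416667⌋ = 23 → x.

DB36kx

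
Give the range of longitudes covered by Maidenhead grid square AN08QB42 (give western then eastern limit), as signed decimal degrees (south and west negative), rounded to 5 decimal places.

Field A=0, N=13: +0·20° lon, +13·10° lat → SW at lon -180°, lat 40°.
Square 0, 8: +0·2° lon, +8·1° lat → SW at lon -180°, lat 48°.
Subsquare q=16, b=1: +16·0.0833333° lon, +1·0.0416667° lat → SW at lon -178.667°, lat 48.0417°.
Extended square 4, 2: +4·0.00833333° lon, +2·0.00416667° lat → SW at lon -178.633°, lat 48.05°.
Cell spans 0.00833333° lon × 0.00416667° lat.
west -178.63333, east -178.62500.

-178.63333, -178.62500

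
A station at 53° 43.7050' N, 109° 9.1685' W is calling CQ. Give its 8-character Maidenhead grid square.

DO53kr14

Offset from 180°W / 90°S: lon 70.84719°, lat 143.72842°.
Field (20°×10°, letters A–R): 70.84719/20 → 3 → D, 143.72842/10 → 14 → O; chars DO.
Square (2°×1°, digits 0–9): 10.84719/2 → 5, 3.72842/1 → 3; chars 53.
Subsquare (5′×2.5′, letters a–x): 0.84719/0.0833333 → 10 → k, 0.72842/0.0416667 → 17 → r; chars kr.
Extended square (30″×15″, digits 0–9): 0.01386/0.00833333 → 1, 0.02008/0.00416667 → 4; chars 14.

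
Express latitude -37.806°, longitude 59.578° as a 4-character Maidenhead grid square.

LF92

Add 180° to longitude and 90° to latitude: 239.58, 52.19.
Field (20°×10°, letters A–R): 239.58/20 → 11 → L, 52.19/10 → 5 → F; chars LF.
Square (2°×1°, digits 0–9): 19.58/2 → 9, 2.19/1 → 2; chars 92.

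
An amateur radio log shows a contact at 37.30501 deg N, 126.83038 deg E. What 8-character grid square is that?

PM37jh93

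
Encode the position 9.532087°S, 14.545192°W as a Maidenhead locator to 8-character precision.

Offset from 180°W / 90°S: lon 165.45481°, lat 80.46791°.
Field: lon ⌊165.45481/20⌋ = 8 → I; lat ⌊80.46791/10⌋ = 8 → I.
Square: lon ⌊5.45481/2⌋ = 2; lat ⌊0.46791/1⌋ = 0.
Subsquare: lon ⌊1.45481/0.0833333⌋ = 17 → r; lat ⌊0.46791/0.0416667⌋ = 11 → l.
Extended square: lon ⌊0.03814/0.00833333⌋ = 4; lat ⌊0.00958/0.00416667⌋ = 2.

II20rl42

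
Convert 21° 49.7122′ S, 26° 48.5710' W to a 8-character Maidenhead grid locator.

HG68oe21

Offset from 180°W / 90°S: lon 153.19048°, lat 68.17146°.
Field (20°×10°, letters A–R): 153.19048/20 → 7 → H, 68.17146/10 → 6 → G; chars HG.
Square (2°×1°, digits 0–9): 13.19048/2 → 6, 8.17146/1 → 8; chars 68.
Subsquare (5′×2.5′, letters a–x): 1.19048/0.0833333 → 14 → o, 0.17146/0.0416667 → 4 → e; chars oe.
Extended square (30″×15″, digits 0–9): 0.02382/0.00833333 → 2, 0.00480/0.00416667 → 1; chars 21.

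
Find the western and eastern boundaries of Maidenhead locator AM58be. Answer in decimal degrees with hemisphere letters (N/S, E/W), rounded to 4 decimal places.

Field A=0, M=12: +0·20° lon, +12·10° lat → SW at lon -180°, lat 30°.
Square 5, 8: +5·2° lon, +8·1° lat → SW at lon -170°, lat 38°.
Subsquare b=1, e=4: +1·0.0833333° lon, +4·0.0416667° lat → SW at lon -169.917°, lat 38.1667°.
Cell spans 0.0833333° lon × 0.0416667° lat.
west 169.9167° W, east 169.8333° W.

169.9167° W, 169.8333° W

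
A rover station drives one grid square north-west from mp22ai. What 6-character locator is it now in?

MP12xj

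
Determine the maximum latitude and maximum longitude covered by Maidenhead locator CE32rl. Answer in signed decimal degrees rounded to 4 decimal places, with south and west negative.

-47.5000, -132.5000

Field C=2, E=4: +2·20° lon, +4·10° lat → SW at lon -140°, lat -50°.
Square 3, 2: +3·2° lon, +2·1° lat → SW at lon -134°, lat -48°.
Subsquare r=17, l=11: +17·0.0833333° lon, +11·0.0416667° lat → SW at lon -132.583°, lat -47.5417°.
Cell spans 0.0833333° lon × 0.0416667° lat. NE corner is SW corner plus one full cell.
latitude -47.5000, longitude -132.5000.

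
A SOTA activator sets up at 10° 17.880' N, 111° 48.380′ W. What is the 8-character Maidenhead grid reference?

Offset from 180°W / 90°S: lon 68.19367°, lat 100.29800°.
Field: 68.19367/20 → 3 → D, 100.29800/10 → 10 → K; chars DK.
Square: 8.19367/2 → 4, 0.29800/1 → 0; chars 40.
Subsquare: 0.19367/0.0833333 → 2 → c, 0.29800/0.0416667 → 7 → h; chars ch.
Extended square: 0.02700/0.00833333 → 3, 0.00633/0.00416667 → 1; chars 31.

DK40ch31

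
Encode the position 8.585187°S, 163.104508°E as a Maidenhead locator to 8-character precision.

RI11nj29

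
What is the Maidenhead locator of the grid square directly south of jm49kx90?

Latitude extended square 0; −1 → -1, wraps to 9, carry into subsquare.
Latitude subsquare x = 23; −1 → 22 = w.
The longitude characters are unchanged.

JM49kw99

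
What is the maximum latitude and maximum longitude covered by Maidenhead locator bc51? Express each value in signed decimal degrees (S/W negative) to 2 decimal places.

-68.00, -148.00

Field B=1, C=2: +1·20° lon, +2·10° lat → SW at lon -160°, lat -70°.
Square 5, 1: +5·2° lon, +1·1° lat → SW at lon -150°, lat -69°.
Cell spans 2° lon × 1° lat. NE corner is SW corner plus one full cell.
latitude -68.00, longitude -148.00.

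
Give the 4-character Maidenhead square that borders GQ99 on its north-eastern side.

HR00

Longitude square 9; +1 → 10, wraps to 0, carry into field.
Longitude field G = 6; +1 → 7 = H.
Latitude square 9; +1 → 10, wraps to 0, carry into field.
Latitude field Q = 16; +1 → 17 = R.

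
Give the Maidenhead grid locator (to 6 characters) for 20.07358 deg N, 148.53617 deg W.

BL50rb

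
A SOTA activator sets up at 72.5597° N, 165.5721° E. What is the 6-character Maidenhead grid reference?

Add 180° to longitude and 90° to latitude: 345.5721, 162.5597.
Field (20°×10°, letters A–R): lon ⌊345.5721/20⌋ = 17 → R; lat ⌊162.5597/10⌋ = 16 → Q.
Square (2°×1°, digits 0–9): lon ⌊5.5721/2⌋ = 2; lat ⌊2.5597/1⌋ = 2.
Subsquare (5′×2.5′, letters a–x): lon ⌊1.5721/0.0833333⌋ = 18 → s; lat ⌊0.5597/0.0416667⌋ = 13 → n.

RQ22sn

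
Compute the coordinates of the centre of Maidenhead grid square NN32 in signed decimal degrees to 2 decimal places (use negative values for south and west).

42.50, 87.00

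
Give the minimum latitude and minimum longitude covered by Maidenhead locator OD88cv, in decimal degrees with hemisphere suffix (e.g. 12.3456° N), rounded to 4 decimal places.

51.1250° S, 116.1667° E

Field O=14, D=3: +14·20° lon, +3·10° lat → SW at lon 100°, lat -60°.
Square 8, 8: +8·2° lon, +8·1° lat → SW at lon 116°, lat -52°.
Subsquare c=2, v=21: +2·0.0833333° lon, +21·0.0416667° lat → SW at lon 116.167°, lat -51.125°.
latitude 51.1250° S, longitude 116.1667° E.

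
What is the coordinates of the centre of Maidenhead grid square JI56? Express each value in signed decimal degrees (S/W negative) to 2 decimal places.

-3.50, 11.00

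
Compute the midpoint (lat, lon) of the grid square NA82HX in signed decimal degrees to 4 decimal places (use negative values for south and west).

-87.0208, 96.6250

Field N=13, A=0: +13·20° lon, +0·10° lat → SW at lon 80°, lat -90°.
Square 8, 2: +8·2° lon, +2·1° lat → SW at lon 96°, lat -88°.
Subsquare h=7, x=23: +7·0.0833333° lon, +23·0.0416667° lat → SW at lon 96.5833°, lat -87.0417°.
Cell spans 0.0833333° lon × 0.0416667° lat. Centre is SW corner plus half of each.
latitude -87.0208, longitude 96.6250.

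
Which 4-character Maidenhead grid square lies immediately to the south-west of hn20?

HM19

Longitude square 2; −1 → 1.
Latitude square 0; −1 → -1, wraps to 9, carry into field.
Latitude field N = 13; −1 → 12 = M.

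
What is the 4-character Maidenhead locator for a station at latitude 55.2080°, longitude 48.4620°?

LO45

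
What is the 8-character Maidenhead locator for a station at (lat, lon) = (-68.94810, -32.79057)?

Offset from 180°W / 90°S: lon 147.20943°, lat 21.05190°.
Field (20°×10°, letters A–R): 147.20943/20 → 7 → H, 21.05190/10 → 2 → C; chars HC.
Square (2°×1°, digits 0–9): 7.20943/2 → 3, 1.05190/1 → 1; chars 31.
Subsquare (5′×2.5′, letters a–x): 1.20943/0.0833333 → 14 → o, 0.05190/0.0416667 → 1 → b; chars ob.
Extended square (30″×15″, digits 0–9): 0.04276/0.00833333 → 5, 0.01023/0.00416667 → 2; chars 52.

HC31ob52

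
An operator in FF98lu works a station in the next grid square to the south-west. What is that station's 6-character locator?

FF98kt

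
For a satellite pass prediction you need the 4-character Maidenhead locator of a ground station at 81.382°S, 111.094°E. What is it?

Shift to the Maidenhead origin (180°W, 90°S): lon 291.09, lat 8.62.
Field (20°×10°, letters A–R): 291.09/20 → 14 → O, 8.62/10 → 0 → A; chars OA.
Square (2°×1°, digits 0–9): 11.09/2 → 5, 8.62/1 → 8; chars 58.

OA58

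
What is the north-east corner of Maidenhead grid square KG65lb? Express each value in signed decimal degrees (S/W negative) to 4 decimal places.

Field K=10, G=6: +10·20° lon, +6·10° lat → SW at lon 20°, lat -30°.
Square 6, 5: +6·2° lon, +5·1° lat → SW at lon 32°, lat -25°.
Subsquare l=11, b=1: +11·0.0833333° lon, +1·0.0416667° lat → SW at lon 32.9167°, lat -24.9583°.
Cell spans 0.0833333° lon × 0.0416667° lat. NE corner is SW corner plus one full cell.
latitude -24.9167, longitude 33.0000.

-24.9167, 33.0000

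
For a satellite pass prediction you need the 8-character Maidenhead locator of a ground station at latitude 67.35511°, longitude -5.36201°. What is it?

IP77hi65

Shift to the Maidenhead origin (180°W, 90°S): lon 174.63799, lat 157.35511.
Field: lon ⌊174.63799/20⌋ = 8 → I; lat ⌊157.35511/10⌋ = 15 → P.
Square: lon ⌊14.63799/2⌋ = 7; lat ⌊7.35511/1⌋ = 7.
Subsquare: lon ⌊0.63799/0.0833333⌋ = 7 → h; lat ⌊0.35511/0.0416667⌋ = 8 → i.
Extended square: lon ⌊0.05466/0.00833333⌋ = 6; lat ⌊0.02178/0.00416667⌋ = 5.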